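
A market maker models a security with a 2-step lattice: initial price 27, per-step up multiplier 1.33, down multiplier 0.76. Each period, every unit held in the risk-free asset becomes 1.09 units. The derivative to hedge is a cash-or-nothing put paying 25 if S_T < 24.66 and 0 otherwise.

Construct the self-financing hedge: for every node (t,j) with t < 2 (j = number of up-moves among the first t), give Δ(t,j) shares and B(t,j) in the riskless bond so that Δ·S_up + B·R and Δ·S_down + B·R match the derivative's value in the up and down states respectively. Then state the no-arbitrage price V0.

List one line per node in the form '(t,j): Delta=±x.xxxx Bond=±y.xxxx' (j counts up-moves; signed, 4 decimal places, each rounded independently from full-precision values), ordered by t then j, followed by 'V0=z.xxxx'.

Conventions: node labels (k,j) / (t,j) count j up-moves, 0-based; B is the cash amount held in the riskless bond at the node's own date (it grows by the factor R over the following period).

(0,0): Delta=-0.6275 Bond=20.6728
(1,0): Delta=-2.1374 Bond=53.5168
(1,1): Delta=0.0000 Bond=0.0000
V0=3.7304

Arbitrage-free pricing uses the up-move probability p* = (R−d)/(u−d) = 0.5789, discounting each step at R = 1.09.
Terminal payoffs: V(2,0)=25.0000, V(2,1)=0.0000, V(2,2)=0.0000
  t=1,j=0: stock 20.5200 → up 27.2916 (V=0.0000), down 15.5952 (V=25.0000). Price 9.6572; hedge Δ=-2.1374, bond B=53.5168.
  t=1,j=1: stock 35.9100 → up 47.7603 (V=0.0000), down 27.2916 (V=0.0000). Price 0.0000; hedge Δ=0.0000, bond B=0.0000.
  t=0,j=0: stock 27.0000 → up 35.9100 (V=0.0000), down 20.5200 (V=9.6572). Price 3.7304; hedge Δ=-0.6275, bond B=20.6728.
Sanity check at the root: Δ(0,0)·S0 + B(0,0) reproduces V0 = 3.7304.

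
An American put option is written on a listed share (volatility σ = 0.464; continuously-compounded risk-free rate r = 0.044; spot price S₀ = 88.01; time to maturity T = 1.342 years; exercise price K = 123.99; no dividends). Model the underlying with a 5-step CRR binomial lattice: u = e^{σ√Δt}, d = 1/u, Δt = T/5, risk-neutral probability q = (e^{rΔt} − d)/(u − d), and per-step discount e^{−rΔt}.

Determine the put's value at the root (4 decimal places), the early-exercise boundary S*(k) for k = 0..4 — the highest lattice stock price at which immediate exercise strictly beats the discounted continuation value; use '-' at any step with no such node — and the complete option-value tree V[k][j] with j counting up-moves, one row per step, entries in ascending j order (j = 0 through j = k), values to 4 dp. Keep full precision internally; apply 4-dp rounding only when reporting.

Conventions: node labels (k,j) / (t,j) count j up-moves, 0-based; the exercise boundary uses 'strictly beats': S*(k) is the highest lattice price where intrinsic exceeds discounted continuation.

Δt=0.26840  u=1.27174  d=0.78632  q=0.46466  discount=0.98826
step 5 (expiry): payoffs max(K−S,0) = 97.5330 81.2005 54.7856 12.0642 0.0000 0.0000
step 4: (k=4,j=0): S=33.6464, K−S=90.3436, hold=88.8879 ⇒ V=90.3436 exercise | (k=4,j=1): S=54.4171, K−S=69.5729, hold=68.1172 ⇒ V=69.5729 exercise | (k=4,j=2): S=88.0100, K−S=35.9800, hold=34.5243 ⇒ V=35.9800 exercise | (k=4,j=3): S=142.3406, K−S=0.0000, hold=6.3826 ⇒ V=6.3826 continue | (k=4,j=4): S=230.2106, K−S=0.0000, hold=0.0000 ⇒ V=0.0000 continue  boundary S*=88.0100
step 3: (k=3,j=0): S=42.7895, K−S=81.2005, hold=79.7449 ⇒ V=81.2005 exercise | (k=3,j=1): S=69.2044, K−S=54.7856, hold=53.3299 ⇒ V=54.7856 exercise | (k=3,j=2): S=111.9258, K−S=12.0642, hold=21.9662 ⇒ V=21.9662 continue | (k=3,j=3): S=181.0202, K−S=0.0000, hold=3.3767 ⇒ V=3.3767 continue  boundary S*=69.2044
step 2: (k=2,j=0): S=54.4171, K−S=69.5729, hold=68.1172 ⇒ V=69.5729 exercise | (k=2,j=1): S=88.0100, K−S=35.9800, hold=39.0714 ⇒ V=39.0714 continue | (k=2,j=2): S=142.3406, K−S=0.0000, hold=13.1718 ⇒ V=13.1718 continue  boundary S*=54.4171
step 1: (k=1,j=0): S=69.2044, K−S=54.7856, hold=54.7496 ⇒ V=54.7856 exercise | (k=1,j=1): S=111.9258, K−S=12.0642, hold=26.7194 ⇒ V=26.7194 continue  boundary S*=69.2044
step 0: (k=0,j=0): S=88.0100, K−S=35.9800, hold=41.2542 ⇒ V=41.2542 continue  boundary S*=-

price = 41.2542
boundary = - 69.2044 54.4171 69.2044 88.0100
tree:
41.2542
54.7856 26.7194
69.5729 39.0714 13.1718
81.2005 54.7856 21.9662 3.3767
90.3436 69.5729 35.9800 6.3826 0.0000
97.5330 81.2005 54.7856 12.0642 0.0000 0.0000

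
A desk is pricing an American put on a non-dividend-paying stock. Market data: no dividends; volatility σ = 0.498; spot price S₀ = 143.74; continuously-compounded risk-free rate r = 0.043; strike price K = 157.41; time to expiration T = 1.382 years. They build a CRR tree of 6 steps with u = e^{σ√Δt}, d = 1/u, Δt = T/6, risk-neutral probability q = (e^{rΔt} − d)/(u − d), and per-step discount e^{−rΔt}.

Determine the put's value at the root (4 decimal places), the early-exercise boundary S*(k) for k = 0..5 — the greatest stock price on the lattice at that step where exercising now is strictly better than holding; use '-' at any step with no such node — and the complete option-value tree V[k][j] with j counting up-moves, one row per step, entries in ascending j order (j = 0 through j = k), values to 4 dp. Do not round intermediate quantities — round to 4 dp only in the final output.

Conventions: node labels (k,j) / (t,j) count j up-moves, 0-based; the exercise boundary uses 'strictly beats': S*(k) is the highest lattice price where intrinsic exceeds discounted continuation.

params: Δt=0.23033 u=1.26999 d=0.78741 q=0.46116 e^(-rΔt)=0.99014
t_6 payoffs: 123.1502 102.1536 68.2890 13.6700 0.0000 0.0000 0.0000
t_5: node(5,0) S=43.5095 payoff=113.9005 vs cont=112.3492 → 113.9005 [stop]  node(5,1) S=70.1748 payoff=87.2352 vs cont=85.6838 → 87.2352 [stop]  node(5,2) S=113.1824 payoff=44.2276 vs cont=42.6763 → 44.2276 [stop]  node(5,3) S=182.5477 payoff=0.0000 vs cont=7.2934 → 7.2934 [wait]  node(5,4) S=294.4244 payoff=0.0000 vs cont=0.0000 → 0.0000 [wait]  node(5,5) S=474.8662 payoff=0.0000 vs cont=0.0000 → 0.0000 [wait]  ⇒ S*(5)=113.1824
t_4: node(4,0) S=55.2564 payoff=102.1536 vs cont=100.6022 → 102.1536 [stop]  node(4,1) S=89.1210 payoff=68.2890 vs cont=66.7376 → 68.2890 [stop]  node(4,2) S=143.7400 payoff=13.6700 vs cont=26.9271 → 26.9271 [wait]  node(4,3) S=231.8329 payoff=0.0000 vs cont=3.8913 → 3.8913 [wait]  node(4,4) S=373.9147 payoff=0.0000 vs cont=0.0000 → 0.0000 [wait]  ⇒ S*(4)=89.1210
t_3: node(3,0) S=70.1748 payoff=87.2352 vs cont=85.6838 → 87.2352 [stop]  node(3,1) S=113.1824 payoff=44.2276 vs cont=48.7296 → 48.7296 [wait]  node(3,2) S=182.5477 payoff=0.0000 vs cont=16.1433 → 16.1433 [wait]  node(3,3) S=294.4244 payoff=0.0000 vs cont=2.0761 → 2.0761 [wait]  ⇒ S*(3)=70.1748
t_2: node(2,0) S=89.1210 payoff=68.2890 vs cont=68.7933 → 68.7933 [wait]  node(2,1) S=143.7400 payoff=13.6700 vs cont=33.3700 → 33.3700 [wait]  node(2,2) S=231.8329 payoff=0.0000 vs cont=9.5609 → 9.5609 [wait]  ⇒ S*(2)=-
t_1: node(1,0) S=113.1824 payoff=44.2276 vs cont=51.9406 → 51.9406 [wait]  node(1,1) S=182.5477 payoff=0.0000 vs cont=22.1696 → 22.1696 [wait]  ⇒ S*(1)=-
t_0: node(0,0) S=143.7400 payoff=13.6700 vs cont=37.8349 → 37.8349 [wait]  ⇒ S*(0)=-

price = 37.8349
boundary = - - - 70.1748 89.1210 113.1824
tree:
37.8349
51.9406 22.1696
68.7933 33.3700 9.5609
87.2352 48.7296 16.1433 2.0761
102.1536 68.2890 26.9271 3.8913 0.0000
113.9005 87.2352 44.2276 7.2934 0.0000 0.0000
123.1502 102.1536 68.2890 13.6700 0.0000 0.0000 0.0000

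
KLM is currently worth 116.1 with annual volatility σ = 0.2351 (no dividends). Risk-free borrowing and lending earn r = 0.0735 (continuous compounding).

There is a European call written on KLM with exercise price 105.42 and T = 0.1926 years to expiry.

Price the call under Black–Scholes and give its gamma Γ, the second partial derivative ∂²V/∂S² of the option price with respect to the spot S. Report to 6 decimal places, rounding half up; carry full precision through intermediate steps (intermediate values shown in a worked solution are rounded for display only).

price = 12.982096
Γ = 0.017706

σ√T = 0.2351·√0.1926 = 0.103176
d₁ = (ln(S/K) + (r+σ²/2)T) / (σ√T) = (ln(116.1/105.42) + (0.0735+0.2351²/2)·0.1926) / 0.103176 = (0.096500 + 0.019479) / 0.103176 = 1.124077
d₂ = d₁ − σ√T = 1.124077 − 0.103176 = 1.020900
e^{−rT} = 0.985944
N(d₁) = 0.869510,  N(d₂) = 0.846349
Call price V = S·N(d₁) − K·e^{−rT}·N(d₂) = 100.950087 − 87.967991 = 12.982096
φ(d₁) = (1/√(2π))·e^{−d₁²/2} = 0.212097
Γ = φ(d₁) / (S·σ·√T) = 0.017706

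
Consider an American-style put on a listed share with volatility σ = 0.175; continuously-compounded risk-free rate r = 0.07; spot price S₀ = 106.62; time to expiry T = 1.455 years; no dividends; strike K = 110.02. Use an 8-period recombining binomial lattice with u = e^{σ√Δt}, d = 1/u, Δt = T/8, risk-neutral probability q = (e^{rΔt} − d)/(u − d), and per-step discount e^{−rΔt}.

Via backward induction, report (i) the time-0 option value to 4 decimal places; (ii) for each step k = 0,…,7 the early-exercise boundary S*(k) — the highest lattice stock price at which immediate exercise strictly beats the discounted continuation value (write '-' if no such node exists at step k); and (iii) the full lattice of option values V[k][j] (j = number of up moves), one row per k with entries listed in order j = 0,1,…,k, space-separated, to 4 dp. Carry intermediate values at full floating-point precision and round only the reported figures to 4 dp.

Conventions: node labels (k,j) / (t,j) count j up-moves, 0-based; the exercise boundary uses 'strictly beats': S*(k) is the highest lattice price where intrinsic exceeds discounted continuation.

price = 7.1067
boundary = - - 91.8363 85.2319 91.8363 98.9524 91.8363 98.9524
tree:
7.1067
11.5376 3.8850
18.1837 6.7251 1.8048
24.7881 11.2727 3.4058 0.6235
30.9176 18.1837 6.2520 1.3101 0.1135
36.6062 24.7881 11.0676 2.7174 0.2655 0.0000
41.8858 30.9176 18.1837 5.5441 0.6211 0.0000 0.0000
46.7856 36.6062 24.7881 11.0676 1.4532 0.0000 0.0000 0.0000
51.3331 41.8858 30.9176 18.1837 3.4000 0.0000 0.0000 0.0000 0.0000

params: Δt=0.18188 u=1.07749 d=0.92809 q=0.56711 e^(-rΔt)=0.98735
t_8 payoffs: 51.3331 41.8858 30.9176 18.1837 3.4000 0.0000 0.0000 0.0000 0.0000
t_7: node(7,0) S=63.2344 payoff=46.7856 vs cont=45.3938 → 46.7856 [stop]  node(7,1) S=73.4138 payoff=36.6062 vs cont=35.2144 → 36.6062 [stop]  node(7,2) S=85.2319 payoff=24.7881 vs cont=23.3963 → 24.7881 [stop]  node(7,3) S=98.9524 payoff=11.0676 vs cont=9.6758 → 11.0676 [stop]  node(7,4) S=114.8817 payoff=0.0000 vs cont=1.4532 → 1.4532 [wait]  node(7,5) S=133.3753 payoff=0.0000 vs cont=0.0000 → 0.0000 [wait]  node(7,6) S=154.8459 payoff=0.0000 vs cont=0.0000 → 0.0000 [wait]  node(7,7) S=179.7729 payoff=0.0000 vs cont=0.0000 → 0.0000 [wait]  ⇒ S*(7)=98.9524
t_6: node(6,0) S=68.1342 payoff=41.8858 vs cont=40.4940 → 41.8858 [stop]  node(6,1) S=79.1024 payoff=30.9176 vs cont=29.5258 → 30.9176 [stop]  node(6,2) S=91.8363 payoff=18.1837 vs cont=16.7919 → 18.1837 [stop]  node(6,3) S=106.6200 payoff=3.4000 vs cont=5.5441 → 5.5441 [wait]  node(6,4) S=123.7836 payoff=0.0000 vs cont=0.6211 → 0.6211 [wait]  node(6,5) S=143.7102 payoff=0.0000 vs cont=0.0000 → 0.0000 [wait]  node(6,6) S=166.8446 payoff=0.0000 vs cont=0.0000 → 0.0000 [wait]  ⇒ S*(6)=91.8363
t_5: node(5,0) S=73.4138 payoff=36.6062 vs cont=35.2144 → 36.6062 [stop]  node(5,1) S=85.2319 payoff=24.7881 vs cont=23.3963 → 24.7881 [stop]  node(5,2) S=98.9524 payoff=11.0676 vs cont=10.8763 → 11.0676 [stop]  node(5,3) S=114.8817 payoff=0.0000 vs cont=2.7174 → 2.7174 [wait]  node(5,4) S=133.3753 payoff=0.0000 vs cont=0.2655 → 0.2655 [wait]  node(5,5) S=154.8459 payoff=0.0000 vs cont=0.0000 → 0.0000 [wait]  ⇒ S*(5)=98.9524
t_4: node(4,0) S=79.1024 payoff=30.9176 vs cont=29.5258 → 30.9176 [stop]  node(4,1) S=91.8363 payoff=18.1837 vs cont=16.7919 → 18.1837 [stop]  node(4,2) S=106.6200 payoff=3.4000 vs cont=6.2520 → 6.2520 [wait]  node(4,3) S=123.7836 payoff=0.0000 vs cont=1.3101 → 1.3101 [wait]  node(4,4) S=143.7102 payoff=0.0000 vs cont=0.1135 → 0.1135 [wait]  ⇒ S*(4)=91.8363
t_3: node(3,0) S=85.2319 payoff=24.7881 vs cont=23.3963 → 24.7881 [stop]  node(3,1) S=98.9524 payoff=11.0676 vs cont=11.2727 → 11.2727 [wait]  node(3,2) S=114.8817 payoff=0.0000 vs cont=3.4058 → 3.4058 [wait]  node(3,3) S=133.3753 payoff=0.0000 vs cont=0.6235 → 0.6235 [wait]  ⇒ S*(3)=85.2319
t_2: node(2,0) S=91.8363 payoff=18.1837 vs cont=16.9068 → 18.1837 [stop]  node(2,1) S=106.6200 payoff=3.4000 vs cont=6.7251 → 6.7251 [wait]  node(2,2) S=123.7836 payoff=0.0000 vs cont=1.8048 → 1.8048 [wait]  ⇒ S*(2)=91.8363
t_1: node(1,0) S=98.9524 payoff=11.0676 vs cont=11.5376 → 11.5376 [wait]  node(1,1) S=114.8817 payoff=0.0000 vs cont=3.8850 → 3.8850 [wait]  ⇒ S*(1)=-
t_0: node(0,0) S=106.6200 payoff=3.4000 vs cont=7.1067 → 7.1067 [wait]  ⇒ S*(0)=-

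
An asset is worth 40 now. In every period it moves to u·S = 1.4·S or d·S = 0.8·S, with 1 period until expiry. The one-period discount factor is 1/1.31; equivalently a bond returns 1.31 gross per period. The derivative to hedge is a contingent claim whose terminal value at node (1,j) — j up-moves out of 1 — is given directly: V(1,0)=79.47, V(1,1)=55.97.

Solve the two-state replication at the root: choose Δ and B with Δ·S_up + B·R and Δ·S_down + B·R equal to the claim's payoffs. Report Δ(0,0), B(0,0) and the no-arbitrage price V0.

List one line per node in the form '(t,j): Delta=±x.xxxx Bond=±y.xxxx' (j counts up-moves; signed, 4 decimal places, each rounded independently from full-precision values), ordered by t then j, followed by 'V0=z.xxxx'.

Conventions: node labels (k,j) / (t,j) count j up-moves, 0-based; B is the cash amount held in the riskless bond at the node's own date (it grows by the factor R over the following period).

No-arbitrage ⇒ martingale measure with p* = (R−d)/(u−d) = 0.8500.
Payoffs at expiry: V(1,0)=79.4700, V(1,1)=55.9700
Node (0,0) S=40.0000: V=(p*·55.9700+(1−p*)·79.4700)/1.31=45.4160; Δ=(55.9700−79.4700)/(56.0000−32.0000)=-0.9792; B=V−Δ·S=84.5827
Verification: the root portfolio costs Δ(0,0)·S0 + B(0,0) = 45.4160, matching V0.

(0,0): Delta=-0.9792 Bond=84.5827
V0=45.4160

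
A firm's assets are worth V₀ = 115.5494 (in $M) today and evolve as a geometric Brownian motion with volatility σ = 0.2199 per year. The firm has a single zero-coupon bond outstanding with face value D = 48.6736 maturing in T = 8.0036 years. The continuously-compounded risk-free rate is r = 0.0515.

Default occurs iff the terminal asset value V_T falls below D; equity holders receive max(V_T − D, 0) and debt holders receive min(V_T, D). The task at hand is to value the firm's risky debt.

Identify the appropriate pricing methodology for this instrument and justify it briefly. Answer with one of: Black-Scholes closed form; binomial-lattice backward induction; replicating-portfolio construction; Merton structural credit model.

framework: Merton structural credit model

Key observation: the asked-for credit quantity lives on the firm's capital structure — asset value, asset volatility, debt face 48.6736 — which is the structural model's domain.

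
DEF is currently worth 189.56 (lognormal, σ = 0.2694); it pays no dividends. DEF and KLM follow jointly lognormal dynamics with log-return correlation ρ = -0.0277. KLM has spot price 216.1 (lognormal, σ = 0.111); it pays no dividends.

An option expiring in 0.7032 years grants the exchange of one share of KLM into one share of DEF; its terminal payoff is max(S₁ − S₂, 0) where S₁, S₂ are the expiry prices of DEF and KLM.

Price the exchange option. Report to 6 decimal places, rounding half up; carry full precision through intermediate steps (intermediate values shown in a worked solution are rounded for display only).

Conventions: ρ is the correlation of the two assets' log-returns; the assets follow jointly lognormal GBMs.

exchange price = 9.368215

σ_eff = √(σ₁² + σ₂² − 2ρσ₁σ₂) = √(0.2694² + 0.111² − 2·-0.0277·0.2694·0.111) = 0.294201
d₁ = (ln(S₁/S₂) + (q₂ − q₁ + σ_eff²/2)T) / (σ_eff√T) = (ln(189.56/216.1) + (0.0 − 0.0 + 0.043277)·0.7032) / 0.246708 = -0.407783
d₂ = d₁ − σ_eff√T = -0.407783 − 0.246708 = -0.654491
N(d₁) = 0.341717,  N(d₂) = 0.256398
V = S₁·e^{−q₁T}·N(d₁) − S₂·e^{−q₂T}·N(d₂) = 64.775780 − 55.407565 = 9.368215
Key observation: the rate r is irrelevant here: denominating values in KLM turns the exchange into a ratio option on S₁/S₂, and discounting at r drops out.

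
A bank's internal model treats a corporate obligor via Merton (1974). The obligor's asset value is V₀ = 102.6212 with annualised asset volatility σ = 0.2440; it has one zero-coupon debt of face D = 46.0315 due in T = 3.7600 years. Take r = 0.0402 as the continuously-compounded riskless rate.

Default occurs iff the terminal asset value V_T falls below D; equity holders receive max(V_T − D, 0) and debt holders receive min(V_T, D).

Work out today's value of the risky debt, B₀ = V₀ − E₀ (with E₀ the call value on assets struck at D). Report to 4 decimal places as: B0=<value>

Equity is a call on the firm's assets struck at D = 46.0315:
d₁ = [ln(V₀/D) + (r + σ²/2)T] / (σ√T)
   = [ln(102.6212/46.0315) + (0.0402 + 0.5·0.2440²)·3.7600] / (0.2440·√3.7600)
   = [0.801719 + 0.263080] / 0.473134 = 2.250524
d₂ = d₁ − σ√T = 2.250524 − 0.473134 = 1.777390
N(d₁) = 0.987792,  N(d₂) = 0.962248,  e^(−rT) = 0.859717
E₀ = V₀·N(d₁) − D·e^(−rT)·N(d₂)
   = 102.6212·0.987792 − 46.0315·0.859717·0.962248 = 63.288353
B₀ = V₀ − E₀ = 102.6212 − 63.288353 = 39.332847

B0=39.3328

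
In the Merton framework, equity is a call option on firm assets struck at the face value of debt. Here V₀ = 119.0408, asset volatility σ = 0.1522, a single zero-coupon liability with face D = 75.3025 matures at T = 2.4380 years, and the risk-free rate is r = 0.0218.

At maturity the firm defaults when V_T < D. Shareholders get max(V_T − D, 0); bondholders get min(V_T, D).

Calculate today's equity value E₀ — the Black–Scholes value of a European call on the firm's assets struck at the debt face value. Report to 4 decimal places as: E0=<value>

E0=47.7584

Work the structural quantities from V₀ = 119.0408 against face 75.3025:
d₁ = [ln(V₀/D) + (r + σ²/2)T] / (σ√T)
   = [ln(119.0408/75.3025) + (0.0218 + 0.5·0.1522²)·2.4380] / (0.1522·√2.4380)
   = [0.457953 + 0.081386] / 0.237647 = 2.269502
d₂ = d₁ − σ√T = 2.269502 − 0.237647 = 2.031855
N(d₁) = 0.988381,  N(d₂) = 0.978916,  e^(−rT) = 0.948239
E₀ = V₀·N(d₁) − D·e^(−rT)·N(d₂)
   = 119.0408·0.988381 − 75.3025·0.948239·0.978916 = 47.758396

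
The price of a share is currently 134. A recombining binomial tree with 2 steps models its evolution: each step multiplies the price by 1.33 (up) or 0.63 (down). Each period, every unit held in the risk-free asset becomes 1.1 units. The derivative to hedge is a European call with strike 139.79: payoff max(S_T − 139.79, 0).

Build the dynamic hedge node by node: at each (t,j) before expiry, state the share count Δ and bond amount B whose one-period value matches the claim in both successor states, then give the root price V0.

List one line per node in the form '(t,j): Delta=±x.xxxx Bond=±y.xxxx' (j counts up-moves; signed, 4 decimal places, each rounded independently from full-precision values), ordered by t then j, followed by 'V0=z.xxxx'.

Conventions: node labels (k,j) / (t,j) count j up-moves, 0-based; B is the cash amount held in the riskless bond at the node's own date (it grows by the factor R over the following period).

(0,0): Delta=0.6328 Bond=-48.5639
(1,0): Delta=0.0000 Bond=0.0000
(1,1): Delta=0.7795 Bond=-79.5621
V0=36.2302

Arbitrage-free pricing uses the up-move probability p* = (R−d)/(u−d) = 0.6714, discounting each step at R = 1.1.
Expiry values: V(2,0)=0.0000, V(2,1)=0.0000, V(2,2)=97.2426
(1,0): S=84.4200. Δ = (V_up−V_dn)/(S_up−S_dn) = (0.0000−0.0000)/(112.2786−53.1846) = 0.0000. V = [p*·0.0000 + (1−p*)·0.0000]/1.1 = 0.0000. B = V − Δ·S = 0.0000.
(1,1): S=178.2200. Δ = (V_up−V_dn)/(S_up−S_dn) = (97.2426−0.0000)/(237.0326−112.2786) = 0.7795. V = [p*·97.2426 + (1−p*)·0.0000]/1.1 = 59.3559. B = V − Δ·S = -79.5621.
(0,0): S=134.0000. Δ = (V_up−V_dn)/(S_up−S_dn) = (59.3559−0.0000)/(178.2200−84.4200) = 0.6328. V = [p*·59.3559 + (1−p*)·0.0000]/1.1 = 36.2302. B = V − Δ·S = -48.5639.
Check: Δ(0,0)·S0 + B(0,0) = 36.2302 = V0.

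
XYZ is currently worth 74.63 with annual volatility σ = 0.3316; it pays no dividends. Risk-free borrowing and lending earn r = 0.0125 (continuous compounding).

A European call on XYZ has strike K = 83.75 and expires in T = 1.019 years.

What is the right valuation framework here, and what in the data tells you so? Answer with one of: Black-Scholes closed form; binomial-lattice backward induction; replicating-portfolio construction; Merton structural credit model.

Key observation: the instrument is a plain European call (strike 83.75) on a lognormal asset; the exact continuous-time formula applies directly.

framework: Black-Scholes closed form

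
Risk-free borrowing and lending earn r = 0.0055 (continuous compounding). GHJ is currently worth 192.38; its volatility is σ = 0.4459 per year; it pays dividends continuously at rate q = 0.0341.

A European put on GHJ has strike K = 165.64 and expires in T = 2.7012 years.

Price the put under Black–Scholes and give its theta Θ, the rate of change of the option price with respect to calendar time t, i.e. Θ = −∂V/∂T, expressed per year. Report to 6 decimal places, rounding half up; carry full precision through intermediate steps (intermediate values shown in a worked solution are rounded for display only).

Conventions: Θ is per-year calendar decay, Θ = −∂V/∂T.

σ√T = 0.4459·√2.7012 = 0.732851
d₁ = (ln(S/K) + (r−q+σ²/2)T) / (σ√T) = (ln(192.38/165.64) + (0.0055−0.0341+0.4459²/2)·2.7012) / 0.732851 = (0.149656 + 0.191281) / 0.732851 = 0.465220
d₂ = d₁ − σ√T = 0.465220 − 0.732851 = -0.267631
e^{−rT} = 0.985253
e^{−qT} = 0.912004
N(−d₁) = 0.320887,  N(−d₂) = 0.605508
Put price V = K·e^{−rT}·N(−d₂) − S·e^{−qT}·N(−d₁) = 98.817371 − 56.300049 = 42.517322
φ(d₁) = (1/√(2π))·e^{−d₁²/2} = 0.358025
Θ = −S·e^{−qT}·φ(d₁)·σ/(2√T) − q·S·e^{−qT}·N(−d₁) + r·K·e^{−rT}·N(−d₂) = −8.521161 − 1.919832 + 0.543496 = -9.897497

price = 42.517322
Θ = -9.897497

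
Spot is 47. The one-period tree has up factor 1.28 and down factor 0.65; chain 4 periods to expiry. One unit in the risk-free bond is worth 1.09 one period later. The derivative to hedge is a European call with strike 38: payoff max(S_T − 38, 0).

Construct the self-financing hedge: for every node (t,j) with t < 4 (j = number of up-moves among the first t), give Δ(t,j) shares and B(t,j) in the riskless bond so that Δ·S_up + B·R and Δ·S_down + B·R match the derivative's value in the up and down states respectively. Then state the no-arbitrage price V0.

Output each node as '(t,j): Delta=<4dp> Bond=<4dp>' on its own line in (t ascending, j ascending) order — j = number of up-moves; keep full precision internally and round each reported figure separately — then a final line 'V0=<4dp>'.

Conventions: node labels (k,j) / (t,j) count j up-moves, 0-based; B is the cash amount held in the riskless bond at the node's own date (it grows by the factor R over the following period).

Under the risk-neutral measure, an up-move has probability p* = (R−d)/(u−d) = 0.6984 and values discount at R = 1.09.
Terminal payoffs: V(4,0)=0.0000, V(4,1)=0.0000, V(4,2)=0.0000, V(4,3)=26.0680, V(4,4)=88.1647
Node (3,0) S=12.9074: V=(p*·0.0000+(1−p*)·0.0000)/1.09=0.0000; Δ=(0.0000−0.0000)/(16.5214−8.3898)=0.0000; B=V−Δ·S=0.0000
Node (3,1) S=25.4176: V=(p*·0.0000+(1−p*)·0.0000)/1.09=0.0000; Δ=(0.0000−0.0000)/(32.5345−16.5214)=0.0000; B=V−Δ·S=0.0000
Node (3,2) S=50.0531: V=(p*·26.0680+(1−p*)·0.0000)/1.09=16.7030; Δ=(26.0680−0.0000)/(64.0680−32.5345)=0.8267; B=V−Δ·S=-24.6748
Node (3,3) S=98.5661: V=(p*·88.1647+(1−p*)·26.0680)/1.09=63.7038; Δ=(88.1647−26.0680)/(126.1647−64.0680)=1.0000; B=V−Δ·S=-34.8624
Node (2,0) S=19.8575: V=(p*·0.0000+(1−p*)·0.0000)/1.09=0.0000; Δ=(0.0000−0.0000)/(25.4176−12.9074)=0.0000; B=V−Δ·S=0.0000
Node (2,1) S=39.1040: V=(p*·16.7030+(1−p*)·0.0000)/1.09=10.7023; Δ=(16.7030−0.0000)/(50.0531−25.4176)=0.6780; B=V−Δ·S=-15.8103
Node (2,2) S=77.0048: V=(p*·63.7038+(1−p*)·16.7030)/1.09=45.4394; Δ=(63.7038−16.7030)/(98.5661−50.0531)=0.9688; B=V−Δ·S=-29.1651
Node (1,0) S=30.5500: V=(p*·10.7023+(1−p*)·0.0000)/1.09=6.8575; Δ=(10.7023−0.0000)/(39.1040−19.8575)=0.5561; B=V−Δ·S=-10.1304
Node (1,1) S=60.1600: V=(p*·45.4394+(1−p*)·10.7023)/1.09=32.0763; Δ=(45.4394−10.7023)/(77.0048−39.1040)=0.9165; B=V−Δ·S=-23.0619
Node (0,0) S=47.0000: V=(p*·32.0763+(1−p*)·6.8575)/1.09=22.4501; Δ=(32.0763−6.8575)/(60.1600−30.5500)=0.8517; B=V−Δ·S=-17.5797
Sanity check at the root: Δ(0,0)·S0 + B(0,0) reproduces V0 = 22.4501.

(0,0): Delta=0.8517 Bond=-17.5797
(1,0): Delta=0.5561 Bond=-10.1304
(1,1): Delta=0.9165 Bond=-23.0619
(2,0): Delta=0.0000 Bond=0.0000
(2,1): Delta=0.6780 Bond=-15.8103
(2,2): Delta=0.9688 Bond=-29.1651
(3,0): Delta=0.0000 Bond=0.0000
(3,1): Delta=0.0000 Bond=0.0000
(3,2): Delta=0.8267 Bond=-24.6748
(3,3): Delta=1.0000 Bond=-34.8624
V0=22.4501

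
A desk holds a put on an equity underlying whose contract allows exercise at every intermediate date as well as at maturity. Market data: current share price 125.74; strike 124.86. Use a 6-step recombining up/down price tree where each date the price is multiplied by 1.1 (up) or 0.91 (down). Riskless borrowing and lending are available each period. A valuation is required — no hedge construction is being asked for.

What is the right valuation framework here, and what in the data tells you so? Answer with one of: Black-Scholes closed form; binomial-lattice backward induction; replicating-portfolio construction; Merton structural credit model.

framework: binomial-lattice backward induction

Key observation: early exercise of the strike-124.86 put must be checked at each of the 6 dates (spot 125.74), which forces a node-by-node comparison of intrinsic and continuation value backward from expiry.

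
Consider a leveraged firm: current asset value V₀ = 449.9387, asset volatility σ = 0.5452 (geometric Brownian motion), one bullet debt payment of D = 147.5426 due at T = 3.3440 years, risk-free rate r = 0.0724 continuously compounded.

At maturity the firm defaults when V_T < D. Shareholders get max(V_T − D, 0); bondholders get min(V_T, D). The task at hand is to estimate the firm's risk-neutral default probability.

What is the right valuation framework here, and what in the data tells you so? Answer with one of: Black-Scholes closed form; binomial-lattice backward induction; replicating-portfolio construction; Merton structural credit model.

Key observation: the question is about default risk generated by asset-value dynamics against a debt face of 147.5426 — the structural framework prices exactly that.

framework: Merton structural credit model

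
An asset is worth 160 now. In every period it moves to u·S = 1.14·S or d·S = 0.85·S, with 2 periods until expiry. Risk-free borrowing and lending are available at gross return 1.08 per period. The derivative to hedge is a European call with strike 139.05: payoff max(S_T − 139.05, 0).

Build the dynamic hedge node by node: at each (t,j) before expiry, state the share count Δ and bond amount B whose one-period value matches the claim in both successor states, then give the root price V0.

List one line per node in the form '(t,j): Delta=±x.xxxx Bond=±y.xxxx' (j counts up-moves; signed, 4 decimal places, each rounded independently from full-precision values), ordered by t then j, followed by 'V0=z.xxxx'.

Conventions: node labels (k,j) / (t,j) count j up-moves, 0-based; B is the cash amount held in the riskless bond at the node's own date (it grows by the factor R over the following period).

Since d<R<u, set p* = (R−d)/(u−d) = 0.7931; price each node as the discounted p*-expectation of its children.
Terminal payoffs: V(2,0)=0.0000, V(2,1)=15.9900, V(2,2)=68.8860
Node (1,0) S=136.0000: V=(p*·15.9900+(1−p*)·0.0000)/1.08=11.7423; Δ=(15.9900−0.0000)/(155.0400−115.6000)=0.4054; B=V−Δ·S=-43.3956
Node (1,1) S=182.4000: V=(p*·68.8860+(1−p*)·15.9900)/1.08=53.6500; Δ=(68.8860−15.9900)/(207.9360−155.0400)=1.0000; B=V−Δ·S=-128.7500
Node (0,0) S=160.0000: V=(p*·53.6500+(1−p*)·11.7423)/1.08=41.6476; Δ=(53.6500−11.7423)/(182.4000−136.0000)=0.9032; B=V−Δ·S=-102.8615
As a check, the time-0 holding Δ(0,0)·S0 + B(0,0) comes to 41.6476 — exactly V0.

(0,0): Delta=0.9032 Bond=-102.8615
(1,0): Delta=0.4054 Bond=-43.3956
(1,1): Delta=1.0000 Bond=-128.7500
V0=41.6476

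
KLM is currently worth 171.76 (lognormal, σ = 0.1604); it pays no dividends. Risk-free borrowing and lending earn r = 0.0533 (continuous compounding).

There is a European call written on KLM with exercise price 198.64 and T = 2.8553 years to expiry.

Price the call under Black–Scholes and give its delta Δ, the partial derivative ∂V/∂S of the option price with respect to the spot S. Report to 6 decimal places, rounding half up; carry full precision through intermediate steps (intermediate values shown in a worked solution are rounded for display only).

price = 19.039840
Δ = 0.563786

σ√T = 0.1604·√2.8553 = 0.271038
d₁ = (ln(S/K) + (r+σ²/2)T) / (σ√T) = (ln(171.76/198.64) + (0.0533+0.1604²/2)·2.8553) / 0.271038 = (-0.145396 + 0.188918) / 0.271038 = 0.160576
d₂ = d₁ − σ√T = 0.160576 − 0.271038 = -0.110462
e^{−rT} = 0.858827
N(d₁) = 0.563786,  N(d₂) = 0.456022
Call price V = S·N(d₁) − K·e^{−rT}·N(d₂) = 96.835965 − 77.796125 = 19.039840
Δ = N(d₁) = 0.563786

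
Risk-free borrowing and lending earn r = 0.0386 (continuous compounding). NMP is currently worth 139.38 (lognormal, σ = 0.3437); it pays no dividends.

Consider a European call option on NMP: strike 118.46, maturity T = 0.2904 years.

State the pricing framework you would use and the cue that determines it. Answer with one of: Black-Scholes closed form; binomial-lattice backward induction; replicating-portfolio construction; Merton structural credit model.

Key observation: everything needed for the exact continuous-time valuation of the European call on NMP (strike 118.46) is given, and no feature rules the closed form out.

framework: Black-Scholes closed form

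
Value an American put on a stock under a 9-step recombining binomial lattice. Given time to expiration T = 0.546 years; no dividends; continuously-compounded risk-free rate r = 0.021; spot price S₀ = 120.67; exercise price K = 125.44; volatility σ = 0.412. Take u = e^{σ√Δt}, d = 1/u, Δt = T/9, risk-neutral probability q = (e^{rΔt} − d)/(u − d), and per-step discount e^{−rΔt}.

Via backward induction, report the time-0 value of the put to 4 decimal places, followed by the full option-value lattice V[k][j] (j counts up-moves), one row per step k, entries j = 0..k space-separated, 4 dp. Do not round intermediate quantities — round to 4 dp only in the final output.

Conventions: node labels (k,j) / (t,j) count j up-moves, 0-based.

price = 16.9560
tree:
16.9560
22.6668 10.8371
29.4318 15.4252 5.9137
37.0209 21.3185 9.1051 2.4847
45.0293 28.4753 13.6504 4.2234 0.6146
52.7889 36.5821 19.8009 7.0482 1.1856 0.0000
59.7996 45.0293 27.5617 11.4768 2.2870 0.0000 0.0000
66.1339 52.7889 36.4410 18.0510 4.4115 0.0000 0.0000 0.0000
71.8568 59.7996 45.0293 26.9354 8.5096 0.0000 0.0000 0.0000 0.0000
77.0276 66.1339 52.7889 36.4410 16.4145 0.0000 0.0000 0.0000 0.0000 0.0000

Δt=0.06067, u=1.10681, d=0.90350, q=0.48092, disc=e^(-rΔt)=0.99873
k=9 terminal: V=max(K-S,0) → 77.0276 66.1339 52.7889 36.4410 16.4145 0.0000 0.0000 0.0000 0.0000 0.0000
k=8: j=0 S=53.5832 intr=71.8568 cont=71.6971 V=71.8568[EX]; j=1 S=65.6404 intr=59.7996 cont=59.6399 V=59.7996[EX]; j=2 S=80.4107 intr=45.0293 cont=44.8696 V=45.0293[EX]; j=3 S=98.5046 intr=26.9354 cont=26.7757 V=26.9354[EX]; j=4 S=120.6700 intr=4.7700 cont=8.5096 V=8.5096[hold]; j=5 S=147.8230 intr=0.0000 cont=0.0000 V=0.0000[hold]; j=6 S=181.0860 intr=0.0000 cont=0.0000 V=0.0000[hold]; j=7 S=221.8337 intr=0.0000 cont=0.0000 V=0.0000[hold]; j=8 S=271.7505 intr=0.0000 cont=0.0000 V=0.0000[hold]
k=7: j=0 S=59.3061 intr=66.1339 cont=65.9741 V=66.1339[EX]; j=1 S=72.6511 intr=52.7889 cont=52.6291 V=52.7889[EX]; j=2 S=88.9990 intr=36.4410 cont=36.2813 V=36.4410[EX]; j=3 S=109.0255 intr=16.4145 cont=18.0510 V=18.0510[hold]; j=4 S=133.5582 intr=0.0000 cont=4.4115 V=4.4115[hold]; j=5 S=163.6114 intr=0.0000 cont=0.0000 V=0.0000[hold]; j=6 S=200.4270 intr=0.0000 cont=0.0000 V=0.0000[hold]; j=7 S=245.5268 intr=0.0000 cont=0.0000 V=0.0000[hold]
k=6: j=0 S=65.6404 intr=59.7996 cont=59.6399 V=59.7996[EX]; j=1 S=80.4107 intr=45.0293 cont=44.8696 V=45.0293[EX]; j=2 S=98.5046 intr=26.9354 cont=27.5617 V=27.5617[hold]; j=3 S=120.6700 intr=4.7700 cont=11.4768 V=11.4768[hold]; j=4 S=147.8230 intr=0.0000 cont=2.2870 V=2.2870[hold]; j=5 S=181.0860 intr=0.0000 cont=0.0000 V=0.0000[hold]; j=6 S=221.8337 intr=0.0000 cont=0.0000 V=0.0000[hold]
k=5: j=0 S=72.6511 intr=52.7889 cont=52.6291 V=52.7889[EX]; j=1 S=88.9990 intr=36.4410 cont=36.5821 V=36.5821[hold]; j=2 S=109.0255 intr=16.4145 cont=19.8009 V=19.8009[hold]; j=3 S=133.5582 intr=0.0000 cont=7.0482 V=7.0482[hold]; j=4 S=163.6114 intr=0.0000 cont=1.1856 V=1.1856[hold]; j=5 S=200.4270 intr=0.0000 cont=0.0000 V=0.0000[hold]
k=4: j=0 S=80.4107 intr=45.0293 cont=44.9374 V=45.0293[EX]; j=1 S=98.5046 intr=26.9354 cont=28.4753 V=28.4753[hold]; j=2 S=120.6700 intr=4.7700 cont=13.6504 V=13.6504[hold]; j=3 S=147.8230 intr=0.0000 cont=4.2234 V=4.2234[hold]; j=4 S=181.0860 intr=0.0000 cont=0.6146 V=0.6146[hold]
k=3: j=0 S=88.9990 intr=36.4410 cont=37.0209 V=37.0209[hold]; j=1 S=109.0255 intr=16.4145 cont=21.3185 V=21.3185[hold]; j=2 S=133.5582 intr=0.0000 cont=9.1051 V=9.1051[hold]; j=3 S=163.6114 intr=0.0000 cont=2.4847 V=2.4847[hold]
k=2: j=0 S=98.5046 intr=26.9354 cont=29.4318 V=29.4318[hold]; j=1 S=120.6700 intr=4.7700 cont=15.4252 V=15.4252[hold]; j=2 S=147.8230 intr=0.0000 cont=5.9137 V=5.9137[hold]
k=1: j=0 S=109.0255 intr=16.4145 cont=22.6668 V=22.6668[hold]; j=1 S=133.5582 intr=0.0000 cont=10.8371 V=10.8371[hold]
k=0: j=0 S=120.6700 intr=4.7700 cont=16.9560 V=16.9560[hold]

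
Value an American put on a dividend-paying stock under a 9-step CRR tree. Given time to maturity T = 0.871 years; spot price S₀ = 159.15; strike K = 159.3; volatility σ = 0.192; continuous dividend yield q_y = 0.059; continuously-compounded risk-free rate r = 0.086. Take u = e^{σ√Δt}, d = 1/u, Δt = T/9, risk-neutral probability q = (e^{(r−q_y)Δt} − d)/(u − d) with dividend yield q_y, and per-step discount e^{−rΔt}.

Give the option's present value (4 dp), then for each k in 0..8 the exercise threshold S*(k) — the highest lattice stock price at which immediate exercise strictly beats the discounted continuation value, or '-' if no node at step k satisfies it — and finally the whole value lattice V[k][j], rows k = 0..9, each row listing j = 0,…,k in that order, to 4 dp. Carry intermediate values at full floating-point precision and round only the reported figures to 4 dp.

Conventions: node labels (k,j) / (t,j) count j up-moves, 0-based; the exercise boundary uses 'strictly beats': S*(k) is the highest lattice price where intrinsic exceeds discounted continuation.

params: Δt=0.09678 u=1.06155 d=0.94202 q=0.50696 e^(-rΔt)=0.99171
t_9 payoffs: 66.3296 54.5328 41.2392 26.2588 9.3776 0.0000 0.0000 0.0000 0.0000 0.0000
t_8: node(8,0) S=98.6927 payoff=60.6073 vs cont=59.8489 → 60.6073 [stop]  node(8,1) S=111.2155 payoff=48.0845 vs cont=47.3974 → 48.0845 [stop]  node(8,2) S=125.3273 payoff=33.9727 vs cont=33.3659 → 33.9727 [stop]  node(8,3) S=141.2298 payoff=18.0702 vs cont=17.5540 → 18.0702 [stop]  node(8,4) S=159.1500 payoff=0.1500 vs cont=4.5852 → 4.5852 [wait]  node(8,5) S=179.3441 payoff=0.0000 vs cont=0.0000 → 0.0000 [wait]  node(8,6) S=202.1005 payoff=0.0000 vs cont=0.0000 → 0.0000 [wait]  node(8,7) S=227.7445 payoff=0.0000 vs cont=0.0000 → 0.0000 [wait]  node(8,8) S=256.6423 payoff=0.0000 vs cont=0.0000 → 0.0000 [wait]  ⇒ S*(8)=141.2298
t_7: node(7,0) S=104.7672 payoff=54.5328 vs cont=53.8090 → 54.5328 [stop]  node(7,1) S=118.0608 payoff=41.2392 vs cont=40.5911 → 41.2392 [stop]  node(7,2) S=133.0412 payoff=26.2588 vs cont=25.6960 → 26.2588 [stop]  node(7,3) S=149.9224 payoff=9.3776 vs cont=11.1407 → 11.1407 [wait]  node(7,4) S=168.9456 payoff=0.0000 vs cont=2.2420 → 2.2420 [wait]  node(7,5) S=190.3826 payoff=0.0000 vs cont=0.0000 → 0.0000 [wait]  node(7,6) S=214.5397 payoff=0.0000 vs cont=0.0000 → 0.0000 [wait]  node(7,7) S=241.7620 payoff=0.0000 vs cont=0.0000 → 0.0000 [wait]  ⇒ S*(7)=133.0412
t_6: node(6,0) S=111.2155 payoff=48.0845 vs cont=47.3974 → 48.0845 [stop]  node(6,1) S=125.3273 payoff=33.9727 vs cont=33.3659 → 33.9727 [stop]  node(6,2) S=141.2298 payoff=18.0702 vs cont=18.4404 → 18.4404 [wait]  node(6,3) S=159.1500 payoff=0.1500 vs cont=6.5745 → 6.5745 [wait]  node(6,4) S=179.3441 payoff=0.0000 vs cont=1.0962 → 1.0962 [wait]  node(6,5) S=202.1005 payoff=0.0000 vs cont=0.0000 → 0.0000 [wait]  node(6,6) S=227.7445 payoff=0.0000 vs cont=0.0000 → 0.0000 [wait]  ⇒ S*(6)=125.3273
t_5: node(5,0) S=118.0608 payoff=41.2392 vs cont=40.5911 → 41.2392 [stop]  node(5,1) S=133.0412 payoff=26.2588 vs cont=25.8821 → 26.2588 [stop]  node(5,2) S=149.9224 payoff=9.3776 vs cont=12.3219 → 12.3219 [wait]  node(5,3) S=168.9456 payoff=0.0000 vs cont=3.7657 → 3.7657 [wait]  node(5,4) S=190.3826 payoff=0.0000 vs cont=0.5360 → 0.5360 [wait]  node(5,5) S=214.5397 payoff=0.0000 vs cont=0.0000 → 0.0000 [wait]  ⇒ S*(5)=133.0412
t_4: node(4,0) S=125.3273 payoff=33.9727 vs cont=33.3659 → 33.9727 [stop]  node(4,1) S=141.2298 payoff=18.0702 vs cont=19.0342 → 19.0342 [wait]  node(4,2) S=159.1500 payoff=0.1500 vs cont=7.9181 → 7.9181 [wait]  node(4,3) S=179.3441 payoff=0.0000 vs cont=2.1107 → 2.1107 [wait]  node(4,4) S=202.1005 payoff=0.0000 vs cont=0.2621 → 0.2621 [wait]  ⇒ S*(4)=125.3273
t_3: node(3,0) S=133.0412 payoff=26.2588 vs cont=26.1807 → 26.2588 [stop]  node(3,1) S=149.9224 payoff=9.3776 vs cont=13.2877 → 13.2877 [wait]  node(3,2) S=168.9456 payoff=0.0000 vs cont=4.9327 → 4.9327 [wait]  node(3,3) S=190.3826 payoff=0.0000 vs cont=1.1638 → 1.1638 [wait]  ⇒ S*(3)=133.0412
t_2: node(2,0) S=141.2298 payoff=18.0702 vs cont=19.5198 → 19.5198 [wait]  node(2,1) S=159.1500 payoff=0.1500 vs cont=8.9770 → 8.9770 [wait]  node(2,2) S=179.3441 payoff=0.0000 vs cont=2.9970 → 2.9970 [wait]  ⇒ S*(2)=-
t_1: node(1,0) S=149.9224 payoff=9.3776 vs cont=14.0576 → 14.0576 [wait]  node(1,1) S=168.9456 payoff=0.0000 vs cont=5.8961 → 5.8961 [wait]  ⇒ S*(1)=-
t_0: node(0,0) S=159.1500 payoff=0.1500 vs cont=9.8378 → 9.8378 [wait]  ⇒ S*(0)=-

price = 9.8378
boundary = - - - 133.0412 125.3273 133.0412 125.3273 133.0412 141.2298
tree:
9.8378
14.0576 5.8961
19.5198 8.9770 2.9970
26.2588 13.2877 4.9327 1.1638
33.9727 19.0342 7.9181 2.1107 0.2621
41.2392 26.2588 12.3219 3.7657 0.5360 0.0000
48.0845 33.9727 18.4404 6.5745 1.0962 0.0000 0.0000
54.5328 41.2392 26.2588 11.1407 2.2420 0.0000 0.0000 0.0000
60.6073 48.0845 33.9727 18.0702 4.5852 0.0000 0.0000 0.0000 0.0000
66.3296 54.5328 41.2392 26.2588 9.3776 0.0000 0.0000 0.0000 0.0000 0.0000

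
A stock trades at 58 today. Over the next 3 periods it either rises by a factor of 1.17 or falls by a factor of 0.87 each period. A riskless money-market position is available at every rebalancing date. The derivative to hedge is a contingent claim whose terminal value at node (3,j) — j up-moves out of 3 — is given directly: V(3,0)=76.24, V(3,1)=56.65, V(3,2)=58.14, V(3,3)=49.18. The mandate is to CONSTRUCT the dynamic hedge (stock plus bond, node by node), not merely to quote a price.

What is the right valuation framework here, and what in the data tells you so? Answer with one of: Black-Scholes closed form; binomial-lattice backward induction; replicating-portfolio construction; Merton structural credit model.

framework: replicating-portfolio construction

Key observation: the deliverable is the dynamic trading strategy on the 3-step tree (spot 58, moves 1.17 and 0.87), so the valuation must go through the node-by-node replicating-portfolio solve.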